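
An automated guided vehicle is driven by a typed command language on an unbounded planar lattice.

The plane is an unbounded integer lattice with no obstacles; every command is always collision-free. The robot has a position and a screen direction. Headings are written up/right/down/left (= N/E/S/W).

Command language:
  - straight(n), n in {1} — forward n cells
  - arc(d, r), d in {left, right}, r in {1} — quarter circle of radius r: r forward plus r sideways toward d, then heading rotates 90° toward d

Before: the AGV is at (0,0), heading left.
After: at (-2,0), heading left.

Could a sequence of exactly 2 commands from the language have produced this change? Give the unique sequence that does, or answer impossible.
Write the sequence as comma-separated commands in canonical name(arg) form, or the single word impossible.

straight(1), straight(1)

key: heading stays W — no command in the sequence turns
t0: at (0,0), heading left
t=1 straight(1) ⇒ at (-1,0), heading left
t=2 straight(1) ⇒ at (-2,0), heading left
all 9 alternatives checked — unique.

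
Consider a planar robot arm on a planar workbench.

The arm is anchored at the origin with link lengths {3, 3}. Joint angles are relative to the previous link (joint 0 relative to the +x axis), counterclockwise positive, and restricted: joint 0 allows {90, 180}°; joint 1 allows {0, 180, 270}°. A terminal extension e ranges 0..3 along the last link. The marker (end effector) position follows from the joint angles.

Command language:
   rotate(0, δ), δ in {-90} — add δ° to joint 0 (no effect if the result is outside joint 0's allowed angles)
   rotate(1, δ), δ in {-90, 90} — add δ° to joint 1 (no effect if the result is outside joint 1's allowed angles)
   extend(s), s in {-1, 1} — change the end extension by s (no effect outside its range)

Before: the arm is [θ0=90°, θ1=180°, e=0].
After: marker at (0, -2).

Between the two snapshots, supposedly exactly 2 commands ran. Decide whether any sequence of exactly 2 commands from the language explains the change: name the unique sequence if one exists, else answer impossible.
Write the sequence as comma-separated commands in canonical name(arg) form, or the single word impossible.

initial: [θ0=90°, θ1=180°, e=0]
step 1 (extend(1)): [θ0=90°, θ1=180°, e=1]
step 2 (extend(1)): [θ0=90°, θ1=180°, e=2]
no rival 2-sequence matches.

extend(1), extend(1)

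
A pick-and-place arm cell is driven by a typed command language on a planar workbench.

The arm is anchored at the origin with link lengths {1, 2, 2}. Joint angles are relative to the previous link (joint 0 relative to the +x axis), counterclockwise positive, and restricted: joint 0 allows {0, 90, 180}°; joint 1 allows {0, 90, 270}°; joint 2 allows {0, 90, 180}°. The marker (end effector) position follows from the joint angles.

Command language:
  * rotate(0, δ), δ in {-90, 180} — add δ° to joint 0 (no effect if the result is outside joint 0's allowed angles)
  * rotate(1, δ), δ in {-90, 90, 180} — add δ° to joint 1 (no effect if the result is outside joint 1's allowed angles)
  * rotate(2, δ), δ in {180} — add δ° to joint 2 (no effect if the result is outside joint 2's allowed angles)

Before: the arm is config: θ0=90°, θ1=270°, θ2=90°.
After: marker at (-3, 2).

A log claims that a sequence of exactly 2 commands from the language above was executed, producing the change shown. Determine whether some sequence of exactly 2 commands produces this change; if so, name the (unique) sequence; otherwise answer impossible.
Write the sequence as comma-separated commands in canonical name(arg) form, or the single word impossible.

rotate(0, -90), rotate(0, 180)

key: order matters: swapping rotate(0, -90) and rotate(0, 180) lands elsewhere
begin: config: θ0=90°, θ1=270°, θ2=90°
[1] after rotate(0, -90): config: θ0=0°, θ1=270°, θ2=90°
[2] after rotate(0, 180): config: θ0=180°, θ1=270°, θ2=90°
uniquely the one of 36 2-step routes that fits.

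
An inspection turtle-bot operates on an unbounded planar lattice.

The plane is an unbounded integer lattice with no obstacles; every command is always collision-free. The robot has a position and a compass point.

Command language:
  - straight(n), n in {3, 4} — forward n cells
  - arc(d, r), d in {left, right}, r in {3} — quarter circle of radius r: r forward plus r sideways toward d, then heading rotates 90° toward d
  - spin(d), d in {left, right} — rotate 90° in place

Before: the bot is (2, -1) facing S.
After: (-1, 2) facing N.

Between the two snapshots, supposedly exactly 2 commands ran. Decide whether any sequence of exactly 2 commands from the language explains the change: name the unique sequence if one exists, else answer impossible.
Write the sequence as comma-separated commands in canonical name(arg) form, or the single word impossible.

spin(right), arc(right, 3)

key: cell and facing (now N) both changed — the 2 commands mix motion and turning
t0: (2, -1) facing S
step 1 (spin(right)): (2, -1) facing W
step 2 (arc(right, 3)): (-1, 2) facing N
no other 2-command option fits: unique.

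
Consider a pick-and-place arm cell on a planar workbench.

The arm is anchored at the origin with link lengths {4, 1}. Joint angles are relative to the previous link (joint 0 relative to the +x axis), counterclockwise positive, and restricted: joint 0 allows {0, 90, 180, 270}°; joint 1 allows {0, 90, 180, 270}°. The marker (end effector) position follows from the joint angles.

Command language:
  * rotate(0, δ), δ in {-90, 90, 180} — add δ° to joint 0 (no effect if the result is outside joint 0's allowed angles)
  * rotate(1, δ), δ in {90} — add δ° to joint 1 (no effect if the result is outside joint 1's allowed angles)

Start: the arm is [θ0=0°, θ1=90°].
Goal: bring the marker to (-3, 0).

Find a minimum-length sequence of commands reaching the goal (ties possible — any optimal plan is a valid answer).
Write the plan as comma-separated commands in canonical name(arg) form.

rotate(1, 90), rotate(0, 180)

t0: [θ0=0°, θ1=90°]
t=1 rotate(1, 90) ⇒ [θ0=0°, θ1=180°]
t=2 rotate(0, 180) ⇒ [θ0=180°, θ1=180°]
no 1-step plan works, so 2 is optimal.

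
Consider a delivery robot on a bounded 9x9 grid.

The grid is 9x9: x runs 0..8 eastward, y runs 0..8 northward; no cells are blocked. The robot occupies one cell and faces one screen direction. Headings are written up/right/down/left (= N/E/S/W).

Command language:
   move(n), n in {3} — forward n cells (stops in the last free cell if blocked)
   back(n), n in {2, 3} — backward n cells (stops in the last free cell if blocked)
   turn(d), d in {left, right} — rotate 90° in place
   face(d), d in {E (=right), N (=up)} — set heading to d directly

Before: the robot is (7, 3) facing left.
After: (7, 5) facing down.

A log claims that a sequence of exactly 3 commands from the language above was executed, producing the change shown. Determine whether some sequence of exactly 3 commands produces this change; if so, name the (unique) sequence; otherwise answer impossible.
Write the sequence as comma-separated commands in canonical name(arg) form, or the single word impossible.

key: running back(2) before face(E) would end elsewhere — order is forced
t0: (7, 3) facing left
step 1 (face(E)): (7, 3) facing right
step 2 (turn(right)): (7, 3) facing down
step 3 (back(2)): (7, 5) facing down
all 343 alternatives checked — unique.

face(E), turn(right), back(2)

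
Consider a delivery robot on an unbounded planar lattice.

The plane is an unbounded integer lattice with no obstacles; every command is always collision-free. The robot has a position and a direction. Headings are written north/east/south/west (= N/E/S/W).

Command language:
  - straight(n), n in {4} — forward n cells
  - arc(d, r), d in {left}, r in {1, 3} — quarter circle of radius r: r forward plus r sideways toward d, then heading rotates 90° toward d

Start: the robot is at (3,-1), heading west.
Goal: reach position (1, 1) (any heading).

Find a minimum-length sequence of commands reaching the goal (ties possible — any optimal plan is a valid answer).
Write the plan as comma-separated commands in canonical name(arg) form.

t0: at (3,-1), heading west
step 1 (arc(left, 1)): at (2,-2), heading south
step 2 (arc(left, 1)): at (3,-3), heading east
step 3 (arc(left, 1)): at (4,-2), heading north
step 4 (arc(left, 3)): at (1,1), heading west
no 3-step plan works, so 4 is optimal.

arc(left, 1), arc(left, 1), arc(left, 1), arc(left, 3)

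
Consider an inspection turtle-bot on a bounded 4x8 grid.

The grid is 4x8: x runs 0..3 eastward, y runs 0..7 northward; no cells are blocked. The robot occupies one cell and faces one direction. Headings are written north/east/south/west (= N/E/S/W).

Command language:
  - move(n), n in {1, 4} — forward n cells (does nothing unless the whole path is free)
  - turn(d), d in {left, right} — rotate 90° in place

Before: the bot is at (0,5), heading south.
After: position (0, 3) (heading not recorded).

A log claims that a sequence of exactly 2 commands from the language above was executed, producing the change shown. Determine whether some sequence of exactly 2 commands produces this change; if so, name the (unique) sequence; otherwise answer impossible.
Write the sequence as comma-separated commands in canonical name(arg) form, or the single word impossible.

move(1), move(1)

begin: at (0,5), heading south
t=1 move(1) ⇒ at (0,4), heading south
t=2 move(1) ⇒ at (0,3), heading south
no other 2-command option fits: unique.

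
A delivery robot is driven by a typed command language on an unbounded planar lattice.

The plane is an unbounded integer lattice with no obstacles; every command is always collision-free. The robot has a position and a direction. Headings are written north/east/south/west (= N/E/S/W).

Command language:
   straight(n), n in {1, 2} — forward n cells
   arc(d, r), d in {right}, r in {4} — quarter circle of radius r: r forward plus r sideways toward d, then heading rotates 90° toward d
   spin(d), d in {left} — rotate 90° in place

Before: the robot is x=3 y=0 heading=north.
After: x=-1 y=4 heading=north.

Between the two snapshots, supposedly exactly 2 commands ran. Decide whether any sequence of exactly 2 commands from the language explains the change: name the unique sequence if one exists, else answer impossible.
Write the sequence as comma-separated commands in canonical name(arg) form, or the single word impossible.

spin(left), arc(right, 4)

key: running arc(right, 4) before spin(left) would end elsewhere — order is forced
begin: x=3 y=0 heading=north
1. spin(left) → x=3 y=0 heading=west
2. arc(right, 4) → x=-1 y=4 heading=north
uniquely the one of 16 2-step routes that fits.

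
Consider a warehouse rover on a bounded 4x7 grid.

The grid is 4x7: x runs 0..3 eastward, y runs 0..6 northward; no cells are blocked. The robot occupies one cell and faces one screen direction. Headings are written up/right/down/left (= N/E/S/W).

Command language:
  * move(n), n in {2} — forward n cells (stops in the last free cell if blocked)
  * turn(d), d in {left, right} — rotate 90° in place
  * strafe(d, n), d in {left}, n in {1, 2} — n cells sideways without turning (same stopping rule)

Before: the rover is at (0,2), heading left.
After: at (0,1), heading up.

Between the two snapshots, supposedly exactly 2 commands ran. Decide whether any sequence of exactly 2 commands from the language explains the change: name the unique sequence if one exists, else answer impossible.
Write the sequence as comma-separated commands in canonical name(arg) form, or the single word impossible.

key: position moved to (0,1) AND the heading swung to N — translation plus rotation needed
t0: at (0,2), heading left
step 1 (strafe(left, 1)): at (0,1), heading left
step 2 (turn(right)): at (0,1), heading up
all 25 alternatives checked — unique.

strafe(left, 1), turn(right)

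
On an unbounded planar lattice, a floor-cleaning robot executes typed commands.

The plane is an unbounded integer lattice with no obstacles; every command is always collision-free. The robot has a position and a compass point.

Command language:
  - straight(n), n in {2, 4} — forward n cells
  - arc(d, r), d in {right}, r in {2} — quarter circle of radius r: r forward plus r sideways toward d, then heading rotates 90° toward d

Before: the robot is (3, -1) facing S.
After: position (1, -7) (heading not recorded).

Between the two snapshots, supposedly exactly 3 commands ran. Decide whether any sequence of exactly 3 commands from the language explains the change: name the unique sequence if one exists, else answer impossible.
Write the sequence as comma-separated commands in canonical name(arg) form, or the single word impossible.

straight(2), straight(2), arc(right, 2)

key: order matters: swapping straight(2) and arc(right, 2) lands elsewhere
from: (3, -1) facing S
step 1 (straight(2)): (3, -3) facing S
step 2 (straight(2)): (3, -5) facing S
step 3 (arc(right, 2)): (1, -7) facing W
no other 3-command option fits: unique.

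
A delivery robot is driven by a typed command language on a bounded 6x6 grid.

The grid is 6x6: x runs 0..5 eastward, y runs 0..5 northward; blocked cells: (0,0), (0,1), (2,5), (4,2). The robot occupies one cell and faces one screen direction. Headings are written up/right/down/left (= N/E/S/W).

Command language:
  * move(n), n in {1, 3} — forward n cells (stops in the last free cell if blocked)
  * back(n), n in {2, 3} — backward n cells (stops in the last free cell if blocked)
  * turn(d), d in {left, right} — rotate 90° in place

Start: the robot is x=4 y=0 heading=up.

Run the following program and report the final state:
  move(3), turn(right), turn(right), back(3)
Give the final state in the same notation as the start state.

x=4 y=1 heading=down

begin: x=4 y=0 heading=up
t=1 move(3) ⇒ x=4 y=1 heading=up
t=2 turn(right) ⇒ x=4 y=1 heading=right
t=3 turn(right) ⇒ x=4 y=1 heading=down
t=4 back(3) ⇒ x=4 y=1 heading=down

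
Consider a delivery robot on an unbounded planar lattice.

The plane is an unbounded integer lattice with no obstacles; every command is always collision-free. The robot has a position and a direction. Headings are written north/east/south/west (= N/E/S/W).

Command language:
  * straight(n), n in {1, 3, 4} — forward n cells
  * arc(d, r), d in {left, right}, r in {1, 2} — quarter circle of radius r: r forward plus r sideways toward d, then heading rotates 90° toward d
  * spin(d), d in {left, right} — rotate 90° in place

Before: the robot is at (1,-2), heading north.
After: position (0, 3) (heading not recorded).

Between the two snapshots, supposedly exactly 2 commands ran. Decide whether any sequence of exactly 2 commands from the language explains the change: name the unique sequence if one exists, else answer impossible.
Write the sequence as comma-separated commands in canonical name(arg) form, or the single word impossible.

straight(4), arc(left, 1)

key: running arc(left, 1) before straight(4) would end elsewhere — order is forced
initial: at (1,-2), heading north
step 1 (straight(4)): at (1,2), heading north
step 2 (arc(left, 1)): at (0,3), heading west
all 81 alternatives checked — unique.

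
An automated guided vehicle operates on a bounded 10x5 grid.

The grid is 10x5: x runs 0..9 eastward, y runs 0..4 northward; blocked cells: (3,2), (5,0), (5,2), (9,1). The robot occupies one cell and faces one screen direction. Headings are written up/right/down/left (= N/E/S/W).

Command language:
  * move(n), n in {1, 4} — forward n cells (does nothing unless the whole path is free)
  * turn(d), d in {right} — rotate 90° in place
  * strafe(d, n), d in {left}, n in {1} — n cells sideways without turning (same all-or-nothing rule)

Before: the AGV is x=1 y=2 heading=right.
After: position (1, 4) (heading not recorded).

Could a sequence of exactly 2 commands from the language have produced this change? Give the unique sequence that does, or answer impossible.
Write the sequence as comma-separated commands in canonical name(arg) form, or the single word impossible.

strafe(left, 1), strafe(left, 1)

initial: x=1 y=2 heading=right
1. strafe(left, 1) → x=1 y=3 heading=right
2. strafe(left, 1) → x=1 y=4 heading=right
no other 2-command option fits: unique.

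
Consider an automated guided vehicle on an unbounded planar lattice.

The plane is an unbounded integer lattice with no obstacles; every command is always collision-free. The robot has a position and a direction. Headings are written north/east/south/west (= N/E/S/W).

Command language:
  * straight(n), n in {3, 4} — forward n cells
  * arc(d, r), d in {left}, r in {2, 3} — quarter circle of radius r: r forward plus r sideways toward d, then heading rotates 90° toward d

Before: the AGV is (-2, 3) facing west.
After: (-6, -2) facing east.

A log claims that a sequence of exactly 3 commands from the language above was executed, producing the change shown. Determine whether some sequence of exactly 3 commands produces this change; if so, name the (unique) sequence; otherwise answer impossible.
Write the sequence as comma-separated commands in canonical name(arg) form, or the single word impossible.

key: position moved to (-6,-2) AND the heading swung to E — translation plus rotation needed
begin: (-2, 3) facing west
1. straight(3) → (-5, 3) facing west
2. arc(left, 3) → (-8, 0) facing south
3. arc(left, 2) → (-6, -2) facing east
all 64 alternatives checked — unique.

straight(3), arc(left, 3), arc(left, 2)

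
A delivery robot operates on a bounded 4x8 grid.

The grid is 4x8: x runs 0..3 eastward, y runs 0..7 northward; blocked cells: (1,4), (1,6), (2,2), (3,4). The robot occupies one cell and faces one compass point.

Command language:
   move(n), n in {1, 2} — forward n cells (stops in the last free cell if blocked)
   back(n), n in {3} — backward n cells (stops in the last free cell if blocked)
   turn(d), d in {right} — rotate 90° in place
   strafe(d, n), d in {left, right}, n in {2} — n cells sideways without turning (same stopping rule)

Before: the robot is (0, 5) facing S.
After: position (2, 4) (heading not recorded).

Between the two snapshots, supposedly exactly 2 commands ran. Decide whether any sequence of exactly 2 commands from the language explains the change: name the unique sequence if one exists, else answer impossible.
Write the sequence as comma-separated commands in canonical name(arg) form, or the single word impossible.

key: running move(1) before strafe(left, 2) would end elsewhere — order is forced
start: (0, 5) facing S
1. strafe(left, 2) → (2, 5) facing S
2. move(1) → (2, 4) facing S
all 36 alternatives checked — unique.

strafe(left, 2), move(1)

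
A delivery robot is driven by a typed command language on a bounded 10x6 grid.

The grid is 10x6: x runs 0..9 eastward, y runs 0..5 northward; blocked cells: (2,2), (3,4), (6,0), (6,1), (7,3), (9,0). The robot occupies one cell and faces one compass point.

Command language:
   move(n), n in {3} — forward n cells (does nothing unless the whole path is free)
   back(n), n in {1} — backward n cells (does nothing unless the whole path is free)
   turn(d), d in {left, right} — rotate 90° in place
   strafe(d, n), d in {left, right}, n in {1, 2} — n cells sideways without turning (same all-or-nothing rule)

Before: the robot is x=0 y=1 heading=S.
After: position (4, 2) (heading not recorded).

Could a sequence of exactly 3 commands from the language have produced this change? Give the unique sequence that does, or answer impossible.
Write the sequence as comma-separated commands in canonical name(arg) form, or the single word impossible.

strafe(left, 2), strafe(left, 2), back(1)

key: running back(1) before strafe(left, 2) would end elsewhere — order is forced
from: x=0 y=1 heading=S
1. strafe(left, 2) → x=2 y=1 heading=S
2. strafe(left, 2) → x=4 y=1 heading=S
3. back(1) → x=4 y=2 heading=S
all 512 alternatives checked — unique.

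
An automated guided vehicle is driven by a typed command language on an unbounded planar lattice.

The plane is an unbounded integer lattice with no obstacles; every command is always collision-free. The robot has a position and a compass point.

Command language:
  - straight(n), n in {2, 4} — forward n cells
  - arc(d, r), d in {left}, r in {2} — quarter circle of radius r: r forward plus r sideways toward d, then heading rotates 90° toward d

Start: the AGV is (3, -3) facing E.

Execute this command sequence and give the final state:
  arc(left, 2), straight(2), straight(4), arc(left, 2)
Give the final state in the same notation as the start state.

(3, 7) facing W

start: (3, -3) facing E
[1] after arc(left, 2): (5, -1) facing N
[2] after straight(2): (5, 1) facing N
[3] after straight(4): (5, 5) facing N
[4] after arc(left, 2): (3, 7) facing W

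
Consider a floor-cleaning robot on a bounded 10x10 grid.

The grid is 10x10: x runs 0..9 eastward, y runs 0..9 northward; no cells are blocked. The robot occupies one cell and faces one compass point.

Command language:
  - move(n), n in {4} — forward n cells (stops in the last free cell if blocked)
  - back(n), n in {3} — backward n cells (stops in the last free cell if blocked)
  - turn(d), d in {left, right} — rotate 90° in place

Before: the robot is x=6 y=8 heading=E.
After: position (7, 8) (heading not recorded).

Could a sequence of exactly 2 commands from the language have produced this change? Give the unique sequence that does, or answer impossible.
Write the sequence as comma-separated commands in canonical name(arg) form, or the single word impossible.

key: order matters: swapping back(3) and move(4) lands elsewhere
start: x=6 y=8 heading=E
[1] after back(3): x=3 y=8 heading=E
[2] after move(4): x=7 y=8 heading=E
all 16 alternatives checked — unique.

back(3), move(4)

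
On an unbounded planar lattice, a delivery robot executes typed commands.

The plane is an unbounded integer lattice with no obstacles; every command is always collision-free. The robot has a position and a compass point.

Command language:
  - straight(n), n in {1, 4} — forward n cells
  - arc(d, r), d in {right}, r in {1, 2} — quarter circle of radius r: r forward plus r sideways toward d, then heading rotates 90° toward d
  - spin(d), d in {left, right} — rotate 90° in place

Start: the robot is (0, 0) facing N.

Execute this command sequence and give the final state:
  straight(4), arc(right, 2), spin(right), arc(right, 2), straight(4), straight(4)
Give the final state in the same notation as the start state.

t0: (0, 0) facing N
t=1 straight(4) ⇒ (0, 4) facing N
t=2 arc(right, 2) ⇒ (2, 6) facing E
t=3 spin(right) ⇒ (2, 6) facing S
t=4 arc(right, 2) ⇒ (0, 4) facing W
t=5 straight(4) ⇒ (-4, 4) facing W
t=6 straight(4) ⇒ (-8, 4) facing W

(-8, 4) facing W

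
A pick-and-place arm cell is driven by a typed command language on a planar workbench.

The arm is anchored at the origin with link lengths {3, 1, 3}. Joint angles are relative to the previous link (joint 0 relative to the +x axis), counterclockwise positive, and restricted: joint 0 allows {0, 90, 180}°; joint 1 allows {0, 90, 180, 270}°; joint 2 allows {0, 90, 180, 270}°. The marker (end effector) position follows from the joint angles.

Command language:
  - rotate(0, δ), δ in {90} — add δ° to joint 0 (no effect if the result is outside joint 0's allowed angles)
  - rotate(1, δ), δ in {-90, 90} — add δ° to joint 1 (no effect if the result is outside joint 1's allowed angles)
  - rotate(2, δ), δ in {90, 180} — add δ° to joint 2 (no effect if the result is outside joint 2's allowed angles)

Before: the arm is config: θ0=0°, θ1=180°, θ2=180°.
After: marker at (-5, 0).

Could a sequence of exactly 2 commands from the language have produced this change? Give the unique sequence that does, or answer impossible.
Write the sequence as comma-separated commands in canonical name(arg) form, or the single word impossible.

rotate(0, 90), rotate(0, 90)

from: config: θ0=0°, θ1=180°, θ2=180°
step 1 (rotate(0, 90)): config: θ0=90°, θ1=180°, θ2=180°
step 2 (rotate(0, 90)): config: θ0=180°, θ1=180°, θ2=180°
no other 2-command option fits: unique.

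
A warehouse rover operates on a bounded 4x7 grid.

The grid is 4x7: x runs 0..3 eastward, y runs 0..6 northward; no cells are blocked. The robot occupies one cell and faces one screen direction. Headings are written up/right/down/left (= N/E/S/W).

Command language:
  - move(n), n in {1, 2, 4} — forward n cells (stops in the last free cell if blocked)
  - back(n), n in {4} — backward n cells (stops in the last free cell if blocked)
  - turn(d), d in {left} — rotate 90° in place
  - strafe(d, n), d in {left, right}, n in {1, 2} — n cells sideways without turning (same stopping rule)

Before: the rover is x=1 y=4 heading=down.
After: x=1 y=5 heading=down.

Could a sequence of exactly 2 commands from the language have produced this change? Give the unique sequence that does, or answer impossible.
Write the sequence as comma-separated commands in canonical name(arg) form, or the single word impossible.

back(4), move(1)

key: order matters: swapping back(4) and move(1) lands elsewhere
t0: x=1 y=4 heading=down
step 1 (back(4)): x=1 y=6 heading=down
step 2 (move(1)): x=1 y=5 heading=down
all 81 alternatives checked — unique.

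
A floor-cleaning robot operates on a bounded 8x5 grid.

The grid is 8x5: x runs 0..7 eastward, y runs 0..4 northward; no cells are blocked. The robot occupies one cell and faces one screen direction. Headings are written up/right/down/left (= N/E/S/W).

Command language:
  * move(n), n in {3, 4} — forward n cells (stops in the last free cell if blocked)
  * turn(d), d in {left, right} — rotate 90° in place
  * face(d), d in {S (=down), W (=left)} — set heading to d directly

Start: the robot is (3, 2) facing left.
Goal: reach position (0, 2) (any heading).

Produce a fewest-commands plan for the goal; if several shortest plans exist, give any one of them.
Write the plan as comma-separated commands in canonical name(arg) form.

move(4)

initial: (3, 2) facing left
step 1 (move(4)): (0, 2) facing left
nothing shorter than 1 reaches the goal.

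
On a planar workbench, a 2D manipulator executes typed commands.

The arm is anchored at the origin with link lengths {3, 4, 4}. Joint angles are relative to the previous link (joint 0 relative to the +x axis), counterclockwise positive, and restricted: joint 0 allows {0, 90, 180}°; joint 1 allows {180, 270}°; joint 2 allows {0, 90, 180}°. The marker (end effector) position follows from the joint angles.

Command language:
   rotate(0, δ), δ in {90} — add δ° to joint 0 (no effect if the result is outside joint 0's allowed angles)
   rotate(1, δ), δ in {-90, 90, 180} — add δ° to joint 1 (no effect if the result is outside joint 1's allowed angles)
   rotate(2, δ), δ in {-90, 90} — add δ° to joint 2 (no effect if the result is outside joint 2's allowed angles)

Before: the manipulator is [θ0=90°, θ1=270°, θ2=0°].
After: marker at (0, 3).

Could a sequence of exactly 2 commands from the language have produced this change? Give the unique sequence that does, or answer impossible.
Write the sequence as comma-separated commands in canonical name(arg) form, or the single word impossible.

t0: [θ0=90°, θ1=270°, θ2=0°]
1. rotate(2, 90) → [θ0=90°, θ1=270°, θ2=90°]
2. rotate(2, 90) → [θ0=90°, θ1=270°, θ2=180°]
all 36 alternatives checked — unique.

rotate(2, 90), rotate(2, 90)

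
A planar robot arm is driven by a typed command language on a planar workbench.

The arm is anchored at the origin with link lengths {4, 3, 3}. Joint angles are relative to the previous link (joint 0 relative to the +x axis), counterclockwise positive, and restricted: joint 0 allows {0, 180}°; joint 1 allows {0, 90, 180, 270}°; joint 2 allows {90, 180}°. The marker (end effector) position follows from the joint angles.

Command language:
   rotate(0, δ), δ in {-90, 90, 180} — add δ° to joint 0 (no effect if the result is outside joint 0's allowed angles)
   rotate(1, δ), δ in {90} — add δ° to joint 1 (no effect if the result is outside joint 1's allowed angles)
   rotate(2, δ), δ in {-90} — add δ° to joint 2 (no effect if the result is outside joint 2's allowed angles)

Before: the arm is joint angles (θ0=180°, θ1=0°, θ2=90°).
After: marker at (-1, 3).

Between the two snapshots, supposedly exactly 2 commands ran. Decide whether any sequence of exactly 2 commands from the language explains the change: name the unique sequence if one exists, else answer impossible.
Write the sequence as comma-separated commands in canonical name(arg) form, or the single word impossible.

t0: joint angles (θ0=180°, θ1=0°, θ2=90°)
t=1 rotate(1, 90) ⇒ joint angles (θ0=180°, θ1=90°, θ2=90°)
t=2 rotate(1, 90) ⇒ joint angles (θ0=180°, θ1=180°, θ2=90°)
no other 2-command option fits: unique.

rotate(1, 90), rotate(1, 90)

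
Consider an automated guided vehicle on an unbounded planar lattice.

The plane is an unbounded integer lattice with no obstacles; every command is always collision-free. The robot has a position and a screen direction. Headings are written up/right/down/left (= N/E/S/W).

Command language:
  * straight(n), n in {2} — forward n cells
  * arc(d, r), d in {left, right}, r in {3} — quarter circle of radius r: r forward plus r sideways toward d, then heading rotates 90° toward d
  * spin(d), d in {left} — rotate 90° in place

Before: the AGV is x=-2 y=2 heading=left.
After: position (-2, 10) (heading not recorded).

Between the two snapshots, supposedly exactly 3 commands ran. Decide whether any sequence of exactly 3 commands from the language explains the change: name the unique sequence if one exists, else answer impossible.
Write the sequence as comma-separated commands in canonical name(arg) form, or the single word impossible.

initial: x=-2 y=2 heading=left
1. arc(right, 3) → x=-5 y=5 heading=up
2. straight(2) → x=-5 y=7 heading=up
3. arc(right, 3) → x=-2 y=10 heading=right
all 64 alternatives checked — unique.

arc(right, 3), straight(2), arc(right, 3)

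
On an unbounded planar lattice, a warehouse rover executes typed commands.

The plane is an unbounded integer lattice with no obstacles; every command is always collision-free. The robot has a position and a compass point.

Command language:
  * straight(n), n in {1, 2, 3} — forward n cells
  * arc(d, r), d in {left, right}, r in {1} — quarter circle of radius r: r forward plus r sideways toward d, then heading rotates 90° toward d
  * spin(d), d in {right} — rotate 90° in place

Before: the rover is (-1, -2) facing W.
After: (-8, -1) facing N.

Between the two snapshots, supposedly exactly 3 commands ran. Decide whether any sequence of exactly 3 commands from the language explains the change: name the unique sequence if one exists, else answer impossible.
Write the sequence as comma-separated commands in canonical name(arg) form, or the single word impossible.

key: running arc(right, 1) before straight(3) would end elsewhere — order is forced
initial: (-1, -2) facing W
step 1 (straight(3)): (-4, -2) facing W
step 2 (straight(3)): (-7, -2) facing W
step 3 (arc(right, 1)): (-8, -1) facing N
all 216 alternatives checked — unique.

straight(3), straight(3), arc(right, 1)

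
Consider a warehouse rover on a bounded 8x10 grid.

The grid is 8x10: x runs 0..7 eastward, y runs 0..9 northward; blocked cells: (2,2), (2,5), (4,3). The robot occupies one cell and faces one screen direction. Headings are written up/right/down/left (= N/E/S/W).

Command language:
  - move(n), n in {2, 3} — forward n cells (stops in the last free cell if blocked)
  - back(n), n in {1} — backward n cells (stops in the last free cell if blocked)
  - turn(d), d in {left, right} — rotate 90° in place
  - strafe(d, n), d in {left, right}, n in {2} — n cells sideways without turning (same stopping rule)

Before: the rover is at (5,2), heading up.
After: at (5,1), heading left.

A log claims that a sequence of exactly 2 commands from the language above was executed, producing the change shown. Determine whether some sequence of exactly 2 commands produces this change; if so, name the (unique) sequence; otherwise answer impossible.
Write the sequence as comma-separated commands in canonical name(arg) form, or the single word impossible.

key: running turn(left) before back(1) would end elsewhere — order is forced
t0: at (5,2), heading up
1. back(1) → at (5,1), heading up
2. turn(left) → at (5,1), heading left
no other 2-command option fits: unique.

back(1), turn(left)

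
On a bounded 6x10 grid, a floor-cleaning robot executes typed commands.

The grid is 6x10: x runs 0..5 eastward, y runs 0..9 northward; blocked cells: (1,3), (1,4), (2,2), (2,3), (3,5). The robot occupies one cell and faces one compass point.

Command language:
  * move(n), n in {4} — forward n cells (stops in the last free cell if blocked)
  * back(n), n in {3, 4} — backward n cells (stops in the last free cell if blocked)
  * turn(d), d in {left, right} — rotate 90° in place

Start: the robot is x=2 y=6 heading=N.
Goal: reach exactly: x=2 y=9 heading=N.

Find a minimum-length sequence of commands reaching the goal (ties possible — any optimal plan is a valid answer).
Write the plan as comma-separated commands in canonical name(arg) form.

start: x=2 y=6 heading=N
step 1 (move(4)): x=2 y=9 heading=N
minimal: 1 command(s), checked below 1.

move(4)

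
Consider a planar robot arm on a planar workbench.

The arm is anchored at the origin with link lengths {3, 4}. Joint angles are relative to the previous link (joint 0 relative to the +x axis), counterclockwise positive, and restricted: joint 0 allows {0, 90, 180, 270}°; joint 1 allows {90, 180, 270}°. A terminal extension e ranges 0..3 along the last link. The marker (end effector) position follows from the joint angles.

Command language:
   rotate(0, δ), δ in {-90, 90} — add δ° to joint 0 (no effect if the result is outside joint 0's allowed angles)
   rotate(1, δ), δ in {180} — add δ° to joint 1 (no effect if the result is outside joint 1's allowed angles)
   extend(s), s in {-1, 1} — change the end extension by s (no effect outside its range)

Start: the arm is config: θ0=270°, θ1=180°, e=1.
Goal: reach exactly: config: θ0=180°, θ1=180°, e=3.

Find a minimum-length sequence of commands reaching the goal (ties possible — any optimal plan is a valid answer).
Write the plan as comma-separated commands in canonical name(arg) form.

start: config: θ0=270°, θ1=180°, e=1
step 1 (rotate(0, -90)): config: θ0=180°, θ1=180°, e=1
step 2 (extend(1)): config: θ0=180°, θ1=180°, e=2
step 3 (extend(1)): config: θ0=180°, θ1=180°, e=3
no 2-step plan works, so 3 is optimal.

rotate(0, -90), extend(1), extend(1)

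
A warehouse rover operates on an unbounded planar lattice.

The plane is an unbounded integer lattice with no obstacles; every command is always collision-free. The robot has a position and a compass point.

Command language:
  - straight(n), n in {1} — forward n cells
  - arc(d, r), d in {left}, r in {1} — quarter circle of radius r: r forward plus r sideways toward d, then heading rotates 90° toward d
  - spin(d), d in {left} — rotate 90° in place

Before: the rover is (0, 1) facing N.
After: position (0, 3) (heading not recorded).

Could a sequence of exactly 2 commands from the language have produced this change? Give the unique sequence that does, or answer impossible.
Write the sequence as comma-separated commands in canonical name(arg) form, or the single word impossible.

straight(1), straight(1)

initial: (0, 1) facing N
[1] after straight(1): (0, 2) facing N
[2] after straight(1): (0, 3) facing N
no other 2-command option fits: unique.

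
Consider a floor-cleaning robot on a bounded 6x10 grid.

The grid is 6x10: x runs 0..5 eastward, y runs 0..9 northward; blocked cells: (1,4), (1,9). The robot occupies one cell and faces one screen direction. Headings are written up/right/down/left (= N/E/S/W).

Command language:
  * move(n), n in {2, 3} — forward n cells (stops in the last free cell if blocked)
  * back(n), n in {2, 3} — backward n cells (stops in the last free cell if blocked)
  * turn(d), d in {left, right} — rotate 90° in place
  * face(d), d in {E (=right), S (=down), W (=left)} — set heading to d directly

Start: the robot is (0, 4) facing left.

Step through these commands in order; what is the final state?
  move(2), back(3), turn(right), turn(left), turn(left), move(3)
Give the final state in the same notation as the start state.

from: (0, 4) facing left
1. move(2) → (0, 4) facing left
2. back(3) → (0, 4) facing left
3. turn(right) → (0, 4) facing up
4. turn(left) → (0, 4) facing left
5. turn(left) → (0, 4) facing down
6. move(3) → (0, 1) facing down

(0, 1) facing down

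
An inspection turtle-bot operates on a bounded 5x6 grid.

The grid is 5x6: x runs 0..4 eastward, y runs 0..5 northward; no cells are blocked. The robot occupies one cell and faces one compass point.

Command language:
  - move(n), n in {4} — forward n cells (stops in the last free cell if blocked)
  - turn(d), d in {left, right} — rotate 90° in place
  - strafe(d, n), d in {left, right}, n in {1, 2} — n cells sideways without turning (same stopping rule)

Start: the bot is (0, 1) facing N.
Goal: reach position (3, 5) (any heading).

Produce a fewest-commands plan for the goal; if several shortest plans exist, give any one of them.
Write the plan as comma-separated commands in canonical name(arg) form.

strafe(right, 1), move(4), strafe(right, 2)

initial: (0, 1) facing N
t=1 strafe(right, 1) ⇒ (1, 1) facing N
t=2 move(4) ⇒ (1, 5) facing N
t=3 strafe(right, 2) ⇒ (3, 5) facing N
shorter routes all fall short; 3 is best.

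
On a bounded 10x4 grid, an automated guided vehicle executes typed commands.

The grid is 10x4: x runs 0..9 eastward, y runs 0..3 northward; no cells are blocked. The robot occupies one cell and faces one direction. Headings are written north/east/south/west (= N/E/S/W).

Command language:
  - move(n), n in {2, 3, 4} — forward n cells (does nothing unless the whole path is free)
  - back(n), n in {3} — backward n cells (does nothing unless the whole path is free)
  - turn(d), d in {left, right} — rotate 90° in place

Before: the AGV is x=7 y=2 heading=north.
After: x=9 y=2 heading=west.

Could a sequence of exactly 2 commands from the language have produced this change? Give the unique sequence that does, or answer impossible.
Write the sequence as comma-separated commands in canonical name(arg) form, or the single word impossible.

checked all 2-command options: none fits.

impossible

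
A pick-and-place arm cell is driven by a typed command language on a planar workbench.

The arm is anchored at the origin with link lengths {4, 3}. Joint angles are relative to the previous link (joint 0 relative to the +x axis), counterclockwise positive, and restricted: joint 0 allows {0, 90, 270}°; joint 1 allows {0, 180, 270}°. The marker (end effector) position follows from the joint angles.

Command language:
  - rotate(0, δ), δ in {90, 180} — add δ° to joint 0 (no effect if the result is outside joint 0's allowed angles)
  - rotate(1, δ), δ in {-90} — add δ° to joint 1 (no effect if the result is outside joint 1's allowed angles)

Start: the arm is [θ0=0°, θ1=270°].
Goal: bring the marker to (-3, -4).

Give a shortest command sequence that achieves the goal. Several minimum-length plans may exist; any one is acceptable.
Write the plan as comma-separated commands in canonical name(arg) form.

rotate(0, 90), rotate(0, 180)

initial: [θ0=0°, θ1=270°]
1. rotate(0, 90) → [θ0=90°, θ1=270°]
2. rotate(0, 180) → [θ0=270°, θ1=270°]
nothing shorter than 2 reaches the goal.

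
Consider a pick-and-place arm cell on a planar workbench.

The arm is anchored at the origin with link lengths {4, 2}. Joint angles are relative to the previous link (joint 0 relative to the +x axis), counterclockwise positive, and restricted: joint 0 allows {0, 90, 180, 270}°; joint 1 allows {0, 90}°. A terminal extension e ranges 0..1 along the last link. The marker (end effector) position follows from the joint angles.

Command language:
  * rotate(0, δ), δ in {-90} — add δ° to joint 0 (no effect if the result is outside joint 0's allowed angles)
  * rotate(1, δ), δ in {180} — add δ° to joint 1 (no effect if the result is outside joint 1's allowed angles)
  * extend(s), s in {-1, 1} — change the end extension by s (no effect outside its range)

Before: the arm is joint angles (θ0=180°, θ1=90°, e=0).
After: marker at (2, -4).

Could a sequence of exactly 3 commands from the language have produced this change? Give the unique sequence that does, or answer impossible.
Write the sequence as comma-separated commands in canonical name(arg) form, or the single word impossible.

t0: joint angles (θ0=180°, θ1=90°, e=0)
t=1 rotate(0, -90) ⇒ joint angles (θ0=90°, θ1=90°, e=0)
t=2 rotate(0, -90) ⇒ joint angles (θ0=0°, θ1=90°, e=0)
t=3 rotate(0, -90) ⇒ joint angles (θ0=270°, θ1=90°, e=0)
uniquely the one of 64 3-step routes that fits.

rotate(0, -90), rotate(0, -90), rotate(0, -90)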